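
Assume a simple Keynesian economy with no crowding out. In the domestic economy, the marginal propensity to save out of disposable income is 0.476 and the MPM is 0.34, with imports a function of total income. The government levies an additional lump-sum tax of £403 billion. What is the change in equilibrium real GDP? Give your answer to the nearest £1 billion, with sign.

−£259 billion

MPC = 1 − MPS = 1 − 0.476 = 0.524.
A lump-sum tax change of +£403 billion shifts disposable income by −£403 billion; first-round consumption changes by −c × ΔT = −0.524 × (+£403 billion) = −£211.172 billion.
Expenditure multiplier = 1/(1 − c + m) = 1/(1 − 0.524 + 0.34) = 1/0.816 ≈ 1.225.
The tax multiplier is −c × k ≈ −0.642, so ΔY = k × (−c·ΔT) = (−£211.172 billion) / 0.816 ≈ −£259 billion.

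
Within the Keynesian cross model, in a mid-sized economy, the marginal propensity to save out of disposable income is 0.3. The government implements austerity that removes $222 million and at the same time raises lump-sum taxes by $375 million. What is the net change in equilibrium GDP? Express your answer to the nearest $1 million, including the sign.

MPC = 1 − MPS = 1 − 0.3 = 0.7.
Expenditure multiplier = 1/(1 − MPC) = 1/(1 − 0.7) = 1/0.3 ≈ 3.333.
ΔG contributes k·ΔG = (−$222 million) / 0.3 = −$740 million.
ΔT of +$375 million changes first-round spending by −c·ΔT = −$262.5 million, contributing k·(−c·ΔT) = (−$262.5 million) / 0.3 = −$875 million.
Net ΔY = k(ΔG − c·ΔT) = (−$484.5 million) / 0.3 = −$1,615 million.

−$1,615 million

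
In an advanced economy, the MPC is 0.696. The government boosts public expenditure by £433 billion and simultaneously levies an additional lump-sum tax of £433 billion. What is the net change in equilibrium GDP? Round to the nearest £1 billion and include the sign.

Expenditure multiplier = 1/(1 − MPC) = 1/(1 − 0.696) = 1/0.304 ≈ 3.289.
ΔG contributes k·ΔG = (+£433 billion) / 0.304 ≈ +£1,424.3 billion.
ΔT of +£433 billion changes first-round spending by −c·ΔT = −£301.368 billion, contributing k·(−c·ΔT) = (−£301.368 billion) / 0.304 ≈ −£991.3 billion.
With ΔG = ΔT and no other leakages, the balanced-budget multiplier is 1, so ΔY = ΔG = +£433 billion.

+£433 billion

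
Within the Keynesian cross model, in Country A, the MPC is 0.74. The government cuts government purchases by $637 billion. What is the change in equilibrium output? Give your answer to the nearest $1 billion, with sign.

−$2,450 billion

Spending multiplier = 1/(1 − MPC) = 1/(1 − 0.74) = 1/0.26 ≈ 3.846.
ΔY = k × ΔG = (−$637 billion) / 0.26 = −$2,450 billion.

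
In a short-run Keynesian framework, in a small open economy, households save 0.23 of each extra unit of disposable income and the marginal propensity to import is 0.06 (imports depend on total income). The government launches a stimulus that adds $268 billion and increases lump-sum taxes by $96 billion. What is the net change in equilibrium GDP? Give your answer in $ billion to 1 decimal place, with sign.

+$669.2 billion

MPC = 1 − MPS = 1 − 0.23 = 0.77.
Expenditure multiplier = 1/(1 − c + m) = 1/(1 − 0.77 + 0.06) = 1/0.29 ≈ 3.448.
ΔG contributes k·ΔG = (+$268 billion) / 0.29 ≈ +$924.1 billion.
ΔT of +$96 billion changes first-round spending by −c·ΔT = −$73.92 billion, contributing k·(−c·ΔT) = (−$73.92 billion) / 0.29 ≈ −$254.9 billion.
Net ΔY = k(ΔG − c·ΔT) = (+$194.08 billion) / 0.29 ≈ +$669.2 billion.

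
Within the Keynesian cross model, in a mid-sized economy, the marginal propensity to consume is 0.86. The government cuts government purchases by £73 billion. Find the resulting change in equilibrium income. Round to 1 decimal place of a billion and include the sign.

Expenditure multiplier = 1/(1 − MPC) = 1/(1 − 0.86) = 1/0.14 ≈ 7.143.
ΔY = k × ΔG = (−£73 billion) / 0.14 ≈ −£521.4 billion.

−£521.4 billion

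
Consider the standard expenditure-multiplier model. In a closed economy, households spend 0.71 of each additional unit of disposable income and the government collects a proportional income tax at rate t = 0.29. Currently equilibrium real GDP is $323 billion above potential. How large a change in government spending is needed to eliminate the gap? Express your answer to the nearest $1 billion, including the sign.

−$160 billion

Spending multiplier = 1/(1 − c(1−t)) = 1/(1 − 0.71×0.71) = 1/0.4959 ≈ 2.017.
Need ΔY = −$323 billion, so ΔG = ΔY/k = (−$323 billion) × 0.4959 ≈ −$160 billion.
The government should cut government spending by $160 billion.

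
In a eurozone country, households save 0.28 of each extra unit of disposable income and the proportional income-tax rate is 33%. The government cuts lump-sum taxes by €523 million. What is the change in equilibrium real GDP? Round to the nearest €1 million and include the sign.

+€728 million

MPC = 1 − MPS = 1 − 0.28 = 0.72.
A lump-sum tax change of −€523 million shifts disposable income by +€523 million; first-round consumption changes by −c × ΔT = −0.72 × (−€523 million) = +€376.56 million.
Expenditure multiplier = 1/(1 − c(1−t)) = 1/(1 − 0.72×0.67) = 1/0.5176 ≈ 1.932.
The tax multiplier is −c × k ≈ −1.391, so ΔY = k × (−c·ΔT) = (+€376.56 million) / 0.5176 ≈ +€728 million.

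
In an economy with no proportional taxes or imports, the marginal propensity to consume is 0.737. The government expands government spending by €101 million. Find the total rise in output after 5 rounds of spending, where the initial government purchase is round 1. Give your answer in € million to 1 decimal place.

€300.5 million

Round 1 adds ΔG = €101 million; each later round is MPC = 0.737 times the previous.
After 5 rounds: 101 + 74.437 + 54.860069 + 40.431870853 + 29.798288818661 = ΔG·(1 − c^5)/(1 − c) = 101 × (1 − 0.217438998607457)/0.263 ≈ €300.5 million.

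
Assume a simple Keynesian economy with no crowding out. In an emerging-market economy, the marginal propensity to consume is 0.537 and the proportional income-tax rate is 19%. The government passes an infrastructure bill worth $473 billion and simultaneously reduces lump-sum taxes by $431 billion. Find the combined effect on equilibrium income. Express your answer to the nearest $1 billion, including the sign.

+$1,247 billion

Expenditure multiplier = 1/(1 − c(1−t)) = 1/(1 − 0.537×0.81) = 1/0.56503 ≈ 1.77.
ΔG contributes k·ΔG = (+$473 billion) / 0.56503 ≈ +$837.1 billion.
ΔT of −$431 billion changes first-round spending by −c·ΔT = +$231.447 billion, contributing k·(−c·ΔT) = (+$231.447 billion) / 0.56503 ≈ +$409.6 billion.
Net ΔY = k(ΔG − c·ΔT) = (+$704.447 billion) / 0.56503 ≈ +$1,247 billion.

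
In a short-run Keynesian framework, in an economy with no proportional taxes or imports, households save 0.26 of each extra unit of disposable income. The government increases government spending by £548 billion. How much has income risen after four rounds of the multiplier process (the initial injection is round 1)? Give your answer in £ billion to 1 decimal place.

£1,475.7 billion

MPC = 1 − MPS = 1 − 0.26 = 0.74.
Round 1 adds ΔG = £548 billion; each later round is MPC = 0.74 times the previous.
After 4 rounds: 548 + 405.52 + 300.0848 + 222.062752 = ΔG·(1 − c^4)/(1 − c) = 548 × (1 − 0.29986576)/0.26 ≈ £1,475.7 billion.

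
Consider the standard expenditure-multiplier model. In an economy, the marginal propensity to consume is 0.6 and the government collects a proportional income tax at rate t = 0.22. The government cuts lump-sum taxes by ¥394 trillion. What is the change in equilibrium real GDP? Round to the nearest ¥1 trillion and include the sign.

A lump-sum tax change of −¥394 trillion shifts disposable income by +¥394 trillion; first-round consumption changes by −c × ΔT = −0.6 × (−¥394 trillion) = +¥236.4 trillion.
Expenditure multiplier = 1/(1 − c(1−t)) = 1/(1 − 0.6×0.78) = 1/0.532 ≈ 1.88.
The tax multiplier is −c × k ≈ −1.128, so ΔY = k × (−c·ΔT) = (+¥236.4 trillion) / 0.532 ≈ +¥444 trillion.

+¥444 trillion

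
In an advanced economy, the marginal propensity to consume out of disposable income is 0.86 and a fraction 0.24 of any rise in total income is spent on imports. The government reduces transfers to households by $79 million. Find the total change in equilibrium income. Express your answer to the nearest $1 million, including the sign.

The transfer change shifts disposable income by −$79 million, so first-round consumption changes by c·ΔTR = 0.86 × (−$79 million) = −$67.94 million.
Expenditure multiplier = 1/(1 − c + m) = 1/(1 − 0.86 + 0.24) = 1/0.38 ≈ 2.632.
The transfer multiplier is c × k ≈ 2.263, so ΔY = k × (c·ΔTR) = (−$67.94 million) / 0.38 ≈ −$179 million.

−$179 million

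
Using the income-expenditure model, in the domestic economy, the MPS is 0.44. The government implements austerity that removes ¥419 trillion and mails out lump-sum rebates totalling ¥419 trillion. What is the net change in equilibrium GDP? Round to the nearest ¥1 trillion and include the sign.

−¥419 trillion

MPC = 1 − MPS = 1 − 0.44 = 0.56.
Expenditure multiplier = 1/(1 − MPC) = 1/(1 − 0.56) = 1/0.44 ≈ 2.273.
ΔG contributes k·ΔG = (−¥419 trillion) / 0.44 ≈ −¥952.3 trillion.
ΔT of −¥419 trillion changes first-round spending by −c·ΔT = +¥234.64 trillion, contributing k·(−c·ΔT) = (+¥234.64 trillion) / 0.44 ≈ +¥533.3 trillion.
With ΔG = ΔT and no other leakages, the balanced-budget multiplier is 1, so ΔY = ΔG = −¥419 trillion.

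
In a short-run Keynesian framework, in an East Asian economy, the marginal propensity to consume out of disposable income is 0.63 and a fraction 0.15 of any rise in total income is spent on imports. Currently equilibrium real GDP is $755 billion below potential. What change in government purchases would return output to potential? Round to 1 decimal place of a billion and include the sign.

+$392.6 billion

Spending multiplier = 1/(1 − c + m) = 1/(1 − 0.63 + 0.15) = 1/0.52 ≈ 1.923.
Need ΔY = +$755 billion, so ΔG = ΔY/k = (+$755 billion) × 0.52 = +$392.6 billion.
The government should increase government purchases by $392.6 billion.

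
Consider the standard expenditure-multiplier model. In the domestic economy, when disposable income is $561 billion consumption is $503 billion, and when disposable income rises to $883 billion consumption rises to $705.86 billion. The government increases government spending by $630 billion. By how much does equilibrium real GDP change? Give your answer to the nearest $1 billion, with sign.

MPC = ΔC/ΔYd = (705.86 − 503)/(883 − 561) = 202.86/322 = 0.63.
Government-spending multiplier = 1/(1 − MPC) = 1/(1 − 0.63) = 1/0.37 ≈ 2.703.
ΔY = k × ΔG = (+$630 billion) / 0.37 ≈ +$1,703 billion.

+$1,703 billion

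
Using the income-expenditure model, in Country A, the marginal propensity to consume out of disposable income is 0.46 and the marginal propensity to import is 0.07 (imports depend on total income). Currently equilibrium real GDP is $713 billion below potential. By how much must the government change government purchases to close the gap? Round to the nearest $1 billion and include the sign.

Spending multiplier = 1/(1 − c + m) = 1/(1 − 0.46 + 0.07) = 1/0.61 ≈ 1.639.
Need ΔY = +$713 billion, so ΔG = ΔY/k = (+$713 billion) × 0.61 ≈ +$435 billion.
The government should increase government purchases by $435 billion.

+$435 billion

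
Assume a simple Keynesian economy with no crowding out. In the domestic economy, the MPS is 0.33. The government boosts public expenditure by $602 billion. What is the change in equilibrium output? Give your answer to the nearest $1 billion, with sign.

+$1,824 billion

MPC = 1 − MPS = 1 − 0.33 = 0.67.
Expenditure multiplier = 1/(1 − MPC) = 1/(1 − 0.67) = 1/0.33 ≈ 3.03.
ΔY = k × ΔG = (+$602 billion) / 0.33 ≈ +$1,824 billion.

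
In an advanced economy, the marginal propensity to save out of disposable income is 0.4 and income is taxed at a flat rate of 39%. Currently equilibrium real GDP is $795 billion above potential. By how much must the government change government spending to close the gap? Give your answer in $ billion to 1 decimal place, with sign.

−$504.0 billion

MPC = 1 − MPS = 1 − 0.4 = 0.6.
Spending multiplier = 1/(1 − c(1−t)) = 1/(1 − 0.6×0.61) = 1/0.634 ≈ 1.577.
Need ΔY = −$795 billion, so ΔG = ΔY/k = (−$795 billion) × 0.634 ≈ −$504 billion.
The government should cut government spending by $504 billion.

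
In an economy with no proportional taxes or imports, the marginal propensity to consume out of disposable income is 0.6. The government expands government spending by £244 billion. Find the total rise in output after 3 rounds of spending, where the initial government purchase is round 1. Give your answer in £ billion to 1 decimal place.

£478.2 billion

Round 1 adds ΔG = £244 billion; each later round is MPC = 0.6 times the previous.
After 3 rounds: 244 + 146.4 + 87.84 = ΔG·(1 − c^3)/(1 − c) = 244 × (1 − 0.216)/0.4 ≈ £478.2 billion.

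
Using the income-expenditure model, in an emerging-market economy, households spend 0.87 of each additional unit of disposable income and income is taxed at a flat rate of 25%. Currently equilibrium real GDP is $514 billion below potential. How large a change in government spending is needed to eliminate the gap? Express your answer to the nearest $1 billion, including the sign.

+$179 billion

Spending multiplier = 1/(1 − c(1−t)) = 1/(1 − 0.87×0.75) = 1/0.3475 ≈ 2.878.
Need ΔY = +$514 billion, so ΔG = ΔY/k = (+$514 billion) × 0.3475 ≈ +$179 billion.
The government should increase government spending by $179 billion.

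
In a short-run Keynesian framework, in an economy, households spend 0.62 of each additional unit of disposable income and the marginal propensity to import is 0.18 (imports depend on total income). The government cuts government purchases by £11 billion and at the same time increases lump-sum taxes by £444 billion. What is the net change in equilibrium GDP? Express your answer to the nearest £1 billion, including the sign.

Expenditure multiplier = 1/(1 − c + m) = 1/(1 − 0.62 + 0.18) = 1/0.56 ≈ 1.786.
ΔG contributes k·ΔG = (−£11 billion) / 0.56 ≈ −£19.6 billion.
ΔT of +£444 billion changes first-round spending by −c·ΔT = −£275.28 billion, contributing k·(−c·ΔT) = (−£275.28 billion) / 0.56 ≈ −£491.6 billion.
Net ΔY = k(ΔG − c·ΔT) = (−£286.28 billion) / 0.56 ≈ −£511 billion.

−£511 billion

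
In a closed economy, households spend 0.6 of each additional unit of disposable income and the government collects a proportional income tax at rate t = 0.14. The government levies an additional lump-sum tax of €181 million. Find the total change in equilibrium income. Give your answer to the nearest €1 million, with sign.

A lump-sum tax change of +€181 million shifts disposable income by −€181 million; first-round consumption changes by −c × ΔT = −0.6 × (+€181 million) = −€108.6 million.
Expenditure multiplier = 1/(1 − c(1−t)) = 1/(1 − 0.6×0.86) = 1/0.484 ≈ 2.066.
The tax multiplier is −c × k ≈ −1.24, so ΔY = k × (−c·ΔT) = (−€108.6 million) / 0.484 ≈ −€224 million.

−€224 million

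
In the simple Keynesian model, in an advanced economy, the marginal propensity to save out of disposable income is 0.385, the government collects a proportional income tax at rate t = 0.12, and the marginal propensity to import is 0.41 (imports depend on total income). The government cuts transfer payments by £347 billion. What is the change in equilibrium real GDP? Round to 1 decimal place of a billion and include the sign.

−£245.6 billion

MPC = 1 − MPS = 1 − 0.385 = 0.615.
The transfer change shifts disposable income by −£347 billion, so first-round consumption changes by c·ΔTR = 0.615 × (−£347 billion) = −£213.405 billion.
Expenditure multiplier = 1/(1 − c(1−t) + m) = 1/(1 − 0.615×0.88 + 0.41) = 1/0.8688 ≈ 1.151.
The transfer multiplier is c × k ≈ 0.708, so ΔY = k × (c·ΔTR) = (−£213.405 billion) / 0.8688 ≈ −£245.6 billion.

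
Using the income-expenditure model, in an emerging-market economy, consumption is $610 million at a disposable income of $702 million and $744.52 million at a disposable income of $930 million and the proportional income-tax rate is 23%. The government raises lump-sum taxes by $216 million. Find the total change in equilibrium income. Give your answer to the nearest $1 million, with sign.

−$234 million

MPC = ΔC/ΔYd = (744.52 − 610)/(930 − 702) = 134.52/228 = 0.59.
A lump-sum tax change of +$216 million shifts disposable income by −$216 million; first-round consumption changes by −c × ΔT = −0.59 × (+$216 million) = −$127.44 million.
Expenditure multiplier = 1/(1 − c(1−t)) = 1/(1 − 0.59×0.77) = 1/0.5457 ≈ 1.833.
The tax multiplier is −c × k ≈ −1.081, so ΔY = k × (−c·ΔT) = (−$127.44 million) / 0.5457 ≈ −$234 million.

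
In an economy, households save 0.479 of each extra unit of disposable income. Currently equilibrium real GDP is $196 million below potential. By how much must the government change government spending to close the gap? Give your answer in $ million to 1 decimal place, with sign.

+$93.9 million

MPC = 1 − MPS = 1 − 0.479 = 0.521.
Spending multiplier = 1/(1 − MPC) = 1/(1 − 0.521) = 1/0.479 ≈ 2.088.
Need ΔY = +$196 million, so ΔG = ΔY/k = (+$196 million) × 0.479 ≈ +$93.9 million.
The government should increase government spending by $93.9 million.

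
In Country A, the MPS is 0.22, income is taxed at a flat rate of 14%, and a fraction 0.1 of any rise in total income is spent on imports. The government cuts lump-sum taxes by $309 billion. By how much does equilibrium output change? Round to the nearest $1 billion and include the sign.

+$562 billion

MPC = 1 − MPS = 1 − 0.22 = 0.78.
A lump-sum tax change of −$309 billion shifts disposable income by +$309 billion; first-round consumption changes by −c × ΔT = −0.78 × (−$309 billion) = +$241.02 billion.
Expenditure multiplier = 1/(1 − c(1−t) + m) = 1/(1 − 0.78×0.86 + 0.1) = 1/0.4292 ≈ 2.33.
The tax multiplier is −c × k ≈ −1.817, so ΔY = k × (−c·ΔT) = (+$241.02 billion) / 0.4292 ≈ +$562 billion.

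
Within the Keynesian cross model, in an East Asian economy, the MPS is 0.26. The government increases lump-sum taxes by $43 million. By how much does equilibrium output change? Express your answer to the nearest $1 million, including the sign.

−$122 million

MPC = 1 − MPS = 1 − 0.26 = 0.74.
A lump-sum tax change of +$43 million shifts disposable income by −$43 million; first-round consumption changes by −c × ΔT = −0.74 × (+$43 million) = −$31.82 million.
Expenditure multiplier = 1/(1 − MPC) = 1/(1 − 0.74) = 1/0.26 ≈ 3.846.
The tax multiplier is −c × k ≈ −2.846, so ΔY = k × (−c·ΔT) = (−$31.82 million) / 0.26 ≈ −$122 million.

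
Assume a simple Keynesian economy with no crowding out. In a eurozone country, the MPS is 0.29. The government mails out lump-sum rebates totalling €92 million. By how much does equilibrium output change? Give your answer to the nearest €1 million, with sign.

MPC = 1 − MPS = 1 − 0.29 = 0.71.
A lump-sum tax change of −€92 million shifts disposable income by +€92 million; first-round consumption changes by −c × ΔT = −0.71 × (−€92 million) = +€65.32 million.
Expenditure multiplier = 1/(1 − MPC) = 1/(1 − 0.71) = 1/0.29 ≈ 3.448.
The tax multiplier is −c × k ≈ −2.448, so ΔY = k × (−c·ΔT) = (+€65.32 million) / 0.29 ≈ +€225 million.

+€225 million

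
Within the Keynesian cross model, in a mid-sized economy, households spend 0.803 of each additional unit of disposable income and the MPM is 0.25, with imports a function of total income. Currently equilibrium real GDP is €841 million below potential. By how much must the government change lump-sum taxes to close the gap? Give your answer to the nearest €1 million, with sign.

Spending multiplier = 1/(1 − c + m) = 1/(1 − 0.803 + 0.25) = 1/0.447 ≈ 2.237.
Tax multiplier = −c·k = −0.803/0.447 ≈ −1.796. Need ΔY = +€841 million, so ΔT = ΔY/(−c·k) = −(+€841 million) × 0.447 / 0.803 ≈ −€468 million.
The government should cut lump-sum taxes by €468 million.

−€468 million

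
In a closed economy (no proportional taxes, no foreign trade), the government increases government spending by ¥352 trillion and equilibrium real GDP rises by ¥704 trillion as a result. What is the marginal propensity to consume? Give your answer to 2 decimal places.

Implied spending multiplier k = ΔY/ΔG = 704/352 = 2.
Since k = 1/(1 − MPC), MPC = 1 − 1/k = 1 − ΔG/ΔY = 1 − 352/704 = 0.50.

0.50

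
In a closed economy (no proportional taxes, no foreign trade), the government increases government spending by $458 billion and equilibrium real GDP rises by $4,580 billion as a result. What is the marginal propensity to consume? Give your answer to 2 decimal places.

Implied spending multiplier k = ΔY/ΔG = 4,580/458 = 10.
Since k = 1/(1 − MPC), MPC = 1 − 1/k = 1 − ΔG/ΔY = 1 − 458/4,580 = 0.90.

0.90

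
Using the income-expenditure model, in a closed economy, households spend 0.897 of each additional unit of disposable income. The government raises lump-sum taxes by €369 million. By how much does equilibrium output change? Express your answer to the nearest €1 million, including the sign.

A lump-sum tax change of +€369 million shifts disposable income by −€369 million; first-round consumption changes by −c × ΔT = −0.897 × (+€369 million) = −€330.993 million.
Expenditure multiplier = 1/(1 − MPC) = 1/(1 − 0.897) = 1/0.103 ≈ 9.709.
The tax multiplier is −c × k ≈ −8.709, so ΔY = k × (−c·ΔT) = (−€330.993 million) / 0.103 ≈ −€3,214 million.

−€3,214 million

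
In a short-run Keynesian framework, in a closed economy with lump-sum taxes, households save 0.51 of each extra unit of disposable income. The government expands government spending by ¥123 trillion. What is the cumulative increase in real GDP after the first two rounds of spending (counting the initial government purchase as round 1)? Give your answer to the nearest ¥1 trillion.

MPC = 1 − MPS = 1 − 0.51 = 0.49.
Round 1 adds ΔG = ¥123 trillion; each later round is MPC = 0.49 times the previous.
After 2 rounds: 123 + 60.27 = ΔG·(1 − c^2)/(1 − c) = 123 × (1 − 0.2401)/0.51 ≈ ¥183 trillion.

¥183 trillion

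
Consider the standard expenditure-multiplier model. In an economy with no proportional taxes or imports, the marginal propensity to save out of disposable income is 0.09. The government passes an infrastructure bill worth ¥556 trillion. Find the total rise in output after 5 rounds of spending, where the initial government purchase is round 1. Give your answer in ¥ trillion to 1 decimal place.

MPC = 1 − MPS = 1 − 0.09 = 0.91.
Round 1 adds ΔG = ¥556 trillion; each later round is MPC = 0.91 times the previous.
After 5 rounds: 556 + 505.96 + 460.4236 + 418.985476 + 381.27678316 = ΔG·(1 − c^5)/(1 − c) = 556 × (1 − 0.6240321451)/0.09 ≈ ¥2,322.6 trillion.

¥2,322.6 trillion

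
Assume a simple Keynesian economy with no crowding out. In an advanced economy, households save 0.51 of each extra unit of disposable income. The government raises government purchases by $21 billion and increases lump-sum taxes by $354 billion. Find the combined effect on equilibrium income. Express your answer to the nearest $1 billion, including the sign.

MPC = 1 − MPS = 1 − 0.51 = 0.49.
Expenditure multiplier = 1/(1 − MPC) = 1/(1 − 0.49) = 1/0.51 ≈ 1.961.
ΔG contributes k·ΔG = (+$21 billion) / 0.51 ≈ +$41.2 billion.
ΔT of +$354 billion changes first-round spending by −c·ΔT = −$173.46 billion, contributing k·(−c·ΔT) = (−$173.46 billion) / 0.51 ≈ −$340.1 billion.
Net ΔY = k(ΔG − c·ΔT) = (−$152.46 billion) / 0.51 ≈ −$299 billion.

−$299 billion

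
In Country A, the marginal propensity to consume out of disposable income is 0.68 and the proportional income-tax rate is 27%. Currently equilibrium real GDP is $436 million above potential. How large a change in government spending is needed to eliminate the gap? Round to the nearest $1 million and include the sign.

−$220 million

Spending multiplier = 1/(1 − c(1−t)) = 1/(1 − 0.68×0.73) = 1/0.5036 ≈ 1.986.
Need ΔY = −$436 million, so ΔG = ΔY/k = (−$436 million) × 0.5036 ≈ −$220 million.
The government should cut government spending by $220 million.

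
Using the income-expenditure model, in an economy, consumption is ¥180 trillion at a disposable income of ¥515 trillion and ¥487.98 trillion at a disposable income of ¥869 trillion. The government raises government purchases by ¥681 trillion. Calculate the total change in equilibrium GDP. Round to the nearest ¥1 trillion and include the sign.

MPC = ΔC/ΔYd = (487.98 − 180)/(869 − 515) = 307.98/354 = 0.87.
Expenditure multiplier = 1/(1 − MPC) = 1/(1 − 0.87) = 1/0.13 ≈ 7.692.
ΔY = k × ΔG = (+¥681 trillion) / 0.13 ≈ +¥5,238 trillion.

+¥5,238 trillion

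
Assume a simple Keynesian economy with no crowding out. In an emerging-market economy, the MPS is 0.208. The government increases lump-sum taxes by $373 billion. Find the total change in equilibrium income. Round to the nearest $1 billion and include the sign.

MPC = 1 − MPS = 1 − 0.208 = 0.792.
A lump-sum tax change of +$373 billion shifts disposable income by −$373 billion; first-round consumption changes by −c × ΔT = −0.792 × (+$373 billion) = −$295.416 billion.
Expenditure multiplier = 1/(1 − MPC) = 1/(1 − 0.792) = 1/0.208 ≈ 4.808.
The tax multiplier is −c × k ≈ −3.808, so ΔY = k × (−c·ΔT) = (−$295.416 billion) / 0.208 ≈ −$1,420 billion.

−$1,420 billion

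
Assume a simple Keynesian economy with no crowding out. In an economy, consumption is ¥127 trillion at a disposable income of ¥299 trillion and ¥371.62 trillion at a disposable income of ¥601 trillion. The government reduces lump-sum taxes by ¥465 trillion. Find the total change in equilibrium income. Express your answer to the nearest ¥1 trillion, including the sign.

+¥1,982 trillion

MPC = ΔC/ΔYd = (371.62 − 127)/(601 − 299) = 244.62/302 = 0.81.
A lump-sum tax change of −¥465 trillion shifts disposable income by +¥465 trillion; first-round consumption changes by −c × ΔT = −0.81 × (−¥465 trillion) = +¥376.65 trillion.
Expenditure multiplier = 1/(1 − MPC) = 1/(1 − 0.81) = 1/0.19 ≈ 5.263.
The tax multiplier is −c × k ≈ −4.263, so ΔY = k × (−c·ΔT) = (+¥376.65 trillion) / 0.19 ≈ +¥1,982 trillion.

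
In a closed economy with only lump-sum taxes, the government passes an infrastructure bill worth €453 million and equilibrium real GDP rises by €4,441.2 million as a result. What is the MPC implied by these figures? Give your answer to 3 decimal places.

Implied spending multiplier k = ΔY/ΔG = 4,441.2/453 ≈ 9.804.
Since k = 1/(1 − MPC), MPC = 1 − 1/k = 1 − ΔG/ΔY = 1 − 453/4,441.2 ≈ 0.898.

0.898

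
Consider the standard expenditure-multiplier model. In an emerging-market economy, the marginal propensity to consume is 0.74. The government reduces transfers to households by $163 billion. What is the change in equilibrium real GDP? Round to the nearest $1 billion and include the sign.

−$464 billion

The transfer change shifts disposable income by −$163 billion, so first-round consumption changes by c·ΔTR = 0.74 × (−$163 billion) = −$120.62 billion.
Expenditure multiplier = 1/(1 − MPC) = 1/(1 − 0.74) = 1/0.26 ≈ 3.846.
The transfer multiplier is c × k ≈ 2.846, so ΔY = k × (c·ΔTR) = (−$120.62 billion) / 0.26 ≈ −$464 billion.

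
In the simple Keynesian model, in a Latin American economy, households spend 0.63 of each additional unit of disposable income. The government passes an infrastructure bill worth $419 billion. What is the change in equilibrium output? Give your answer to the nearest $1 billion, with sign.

Spending multiplier = 1/(1 − MPC) = 1/(1 − 0.63) = 1/0.37 ≈ 2.703.
ΔY = k × ΔG = (+$419 billion) / 0.37 ≈ +$1,132 billion.

+$1,132 billion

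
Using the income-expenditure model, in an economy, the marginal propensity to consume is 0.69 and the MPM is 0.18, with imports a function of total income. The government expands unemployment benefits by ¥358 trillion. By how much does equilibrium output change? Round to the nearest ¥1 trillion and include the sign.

The transfer change shifts disposable income by +¥358 trillion, so first-round consumption changes by c·ΔTR = 0.69 × (+¥358 trillion) = +¥247.02 trillion.
Expenditure multiplier = 1/(1 − c + m) = 1/(1 − 0.69 + 0.18) = 1/0.49 ≈ 2.041.
The transfer multiplier is c × k ≈ 1.408, so ΔY = k × (c·ΔTR) = (+¥247.02 trillion) / 0.49 ≈ +¥504 trillion.

+¥504 trillion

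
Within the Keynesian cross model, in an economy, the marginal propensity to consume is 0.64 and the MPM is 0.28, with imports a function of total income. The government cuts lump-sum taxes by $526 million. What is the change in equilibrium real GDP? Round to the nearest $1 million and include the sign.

+$526 million

A lump-sum tax change of −$526 million shifts disposable income by +$526 million; first-round consumption changes by −c × ΔT = −0.64 × (−$526 million) = +$336.64 million.
Expenditure multiplier = 1/(1 − c + m) = 1/(1 − 0.64 + 0.28) = 1/0.64 ≈ 1.563.
The tax multiplier is −c × k = −1, so ΔY = k × (−c·ΔT) = (+$336.64 million) / 0.64 = +$526 million.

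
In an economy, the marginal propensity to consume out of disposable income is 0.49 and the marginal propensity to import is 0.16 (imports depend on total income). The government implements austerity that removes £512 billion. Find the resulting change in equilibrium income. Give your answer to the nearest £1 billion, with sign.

Spending multiplier = 1/(1 − c + m) = 1/(1 − 0.49 + 0.16) = 1/0.67 ≈ 1.493.
ΔY = k × ΔG = (−£512 billion) / 0.67 ≈ −£764 billion.

−£764 billion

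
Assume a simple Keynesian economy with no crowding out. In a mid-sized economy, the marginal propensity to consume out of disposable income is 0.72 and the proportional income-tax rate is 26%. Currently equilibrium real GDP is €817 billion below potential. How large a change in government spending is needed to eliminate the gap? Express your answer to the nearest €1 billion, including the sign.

Spending multiplier = 1/(1 − c(1−t)) = 1/(1 − 0.72×0.74) = 1/0.4672 ≈ 2.14.
Need ΔY = +€817 billion, so ΔG = ΔY/k = (+€817 billion) × 0.4672 ≈ +€382 billion.
The government should increase government spending by €382 billion.

+€382 billion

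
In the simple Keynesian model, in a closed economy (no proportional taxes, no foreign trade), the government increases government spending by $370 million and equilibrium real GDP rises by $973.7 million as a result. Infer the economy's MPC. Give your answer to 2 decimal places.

Implied spending multiplier k = ΔY/ΔG = 973.7/370 ≈ 2.6316.
Since k = 1/(1 − MPC), MPC = 1 − 1/k = 1 − ΔG/ΔY = 1 − 370/973.7 ≈ 0.62.

0.62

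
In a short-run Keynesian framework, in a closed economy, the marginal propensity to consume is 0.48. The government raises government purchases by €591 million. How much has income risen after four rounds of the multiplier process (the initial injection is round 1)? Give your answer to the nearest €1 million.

€1,076 million

Round 1 adds ΔG = €591 million; each later round is MPC = 0.48 times the previous.
After 4 rounds: 591 + 283.68 + 136.1664 + 65.359872 = ΔG·(1 − c^4)/(1 − c) = 591 × (1 − 0.05308416)/0.52 ≈ €1,076 million.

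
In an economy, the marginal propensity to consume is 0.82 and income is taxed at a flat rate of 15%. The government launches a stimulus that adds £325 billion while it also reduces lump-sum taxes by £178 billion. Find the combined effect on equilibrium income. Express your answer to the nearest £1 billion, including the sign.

Expenditure multiplier = 1/(1 − c(1−t)) = 1/(1 − 0.82×0.85) = 1/0.303 ≈ 3.3.
ΔG contributes k·ΔG = (+£325 billion) / 0.303 ≈ +£1,072.6 billion.
ΔT of −£178 billion changes first-round spending by −c·ΔT = +£145.96 billion, contributing k·(−c·ΔT) = (+£145.96 billion) / 0.303 ≈ +£481.7 billion.
Net ΔY = k(ΔG − c·ΔT) = (+£470.96 billion) / 0.303 ≈ +£1,554 billion.

+£1,554 billion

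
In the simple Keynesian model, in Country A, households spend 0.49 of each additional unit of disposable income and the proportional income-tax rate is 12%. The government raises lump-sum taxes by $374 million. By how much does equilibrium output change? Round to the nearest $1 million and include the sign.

A lump-sum tax change of +$374 million shifts disposable income by −$374 million; first-round consumption changes by −c × ΔT = −0.49 × (+$374 million) = −$183.26 million.
Expenditure multiplier = 1/(1 − c(1−t)) = 1/(1 − 0.49×0.88) = 1/0.5688 ≈ 1.758.
The tax multiplier is −c × k ≈ −0.861, so ΔY = k × (−c·ΔT) = (−$183.26 million) / 0.5688 ≈ −$322 million.

−$322 million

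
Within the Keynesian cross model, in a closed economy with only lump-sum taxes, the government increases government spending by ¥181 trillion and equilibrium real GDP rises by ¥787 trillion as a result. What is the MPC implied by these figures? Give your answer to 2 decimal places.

0.77

Implied spending multiplier k = ΔY/ΔG = 787/181 ≈ 4.3481.
Since k = 1/(1 − MPC), MPC = 1 − 1/k = 1 − ΔG/ΔY = 1 − 181/787 ≈ 0.77.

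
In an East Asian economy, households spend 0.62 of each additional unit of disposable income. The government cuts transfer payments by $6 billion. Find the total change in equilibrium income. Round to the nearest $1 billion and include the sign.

The transfer change shifts disposable income by −$6 billion, so first-round consumption changes by c·ΔTR = 0.62 × (−$6 billion) = −$3.72 billion.
Expenditure multiplier = 1/(1 − MPC) = 1/(1 − 0.62) = 1/0.38 ≈ 2.632.
The transfer multiplier is c × k ≈ 1.632, so ΔY = k × (c·ΔTR) = (−$3.72 billion) / 0.38 ≈ −$10 billion.

−$10 billion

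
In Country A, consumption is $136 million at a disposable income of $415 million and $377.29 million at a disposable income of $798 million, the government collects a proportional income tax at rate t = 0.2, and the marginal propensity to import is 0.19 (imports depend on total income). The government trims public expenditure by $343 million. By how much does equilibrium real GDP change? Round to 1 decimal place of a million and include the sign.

MPC = ΔC/ΔYd = (377.29 − 136)/(798 − 415) = 241.29/383 = 0.63.
Government-spending multiplier = 1/(1 − c(1−t) + m) = 1/(1 − 0.63×0.8 + 0.19) = 1/0.686 ≈ 1.458.
ΔY = k × ΔG = (−$343 million) / 0.686 = −$500 million.

−$500.0 million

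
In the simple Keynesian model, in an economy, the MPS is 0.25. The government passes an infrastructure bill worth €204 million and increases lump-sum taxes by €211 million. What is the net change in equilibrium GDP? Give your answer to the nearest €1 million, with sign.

+€183 million

MPC = 1 − MPS = 1 − 0.25 = 0.75.
Expenditure multiplier = 1/(1 − MPC) = 1/(1 − 0.75) = 1/0.25 = 4.
ΔG contributes k·ΔG = (+€204 million) / 0.25 = +€816 million.
ΔT of +€211 million changes first-round spending by −c·ΔT = −€158.25 million, contributing k·(−c·ΔT) = (−€158.25 million) / 0.25 = −€633 million.
Net ΔY = k(ΔG − c·ΔT) = (+€45.75 million) / 0.25 = +€183 million.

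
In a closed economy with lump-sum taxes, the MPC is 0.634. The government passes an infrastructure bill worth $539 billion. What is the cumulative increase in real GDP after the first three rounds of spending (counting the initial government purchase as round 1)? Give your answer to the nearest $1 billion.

$1,097 billion

Round 1 adds ΔG = $539 billion; each later round is MPC = 0.634 times the previous.
After 3 rounds: 539 + 341.726 + 216.654284 = ΔG·(1 − c^3)/(1 − c) = 539 × (1 − 0.254840104)/0.366 ≈ $1,097 billion.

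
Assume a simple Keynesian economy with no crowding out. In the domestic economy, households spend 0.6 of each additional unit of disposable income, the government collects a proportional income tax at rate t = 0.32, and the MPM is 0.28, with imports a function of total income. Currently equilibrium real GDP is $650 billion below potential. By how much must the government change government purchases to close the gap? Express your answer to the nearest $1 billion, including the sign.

+$567 billion

Spending multiplier = 1/(1 − c(1−t) + m) = 1/(1 − 0.6×0.68 + 0.28) = 1/0.872 ≈ 1.147.
Need ΔY = +$650 billion, so ΔG = ΔY/k = (+$650 billion) × 0.872 ≈ +$567 billion.
The government should increase government purchases by $567 billion.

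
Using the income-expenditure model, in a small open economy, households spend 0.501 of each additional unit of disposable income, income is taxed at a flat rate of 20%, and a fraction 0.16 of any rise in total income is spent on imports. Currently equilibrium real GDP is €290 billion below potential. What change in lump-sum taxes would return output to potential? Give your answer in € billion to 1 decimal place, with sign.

−€439.5 billion

Spending multiplier = 1/(1 − c(1−t) + m) = 1/(1 − 0.501×0.8 + 0.16) = 1/0.7592 ≈ 1.317.
Tax multiplier = −c·k = −0.501/0.7592 ≈ −0.66. Need ΔY = +€290 billion, so ΔT = ΔY/(−c·k) = −(+€290 billion) × 0.7592 / 0.501 ≈ −€439.5 billion.
The government should cut lump-sum taxes by €439.5 billion.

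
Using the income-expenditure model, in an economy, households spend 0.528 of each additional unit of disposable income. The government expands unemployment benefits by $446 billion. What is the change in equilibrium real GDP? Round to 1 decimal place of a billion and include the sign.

+$498.9 billion

The transfer change shifts disposable income by +$446 billion, so first-round consumption changes by c·ΔTR = 0.528 × (+$446 billion) = +$235.488 billion.
Expenditure multiplier = 1/(1 − MPC) = 1/(1 − 0.528) = 1/0.472 ≈ 2.119.
The transfer multiplier is c × k ≈ 1.119, so ΔY = k × (c·ΔTR) = (+$235.488 billion) / 0.472 ≈ +$498.9 billion.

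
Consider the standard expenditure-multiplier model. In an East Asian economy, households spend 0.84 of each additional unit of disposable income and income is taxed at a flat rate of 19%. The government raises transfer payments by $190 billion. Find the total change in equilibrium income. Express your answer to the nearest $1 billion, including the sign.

+$499 billion

The transfer change shifts disposable income by +$190 billion, so first-round consumption changes by c·ΔTR = 0.84 × (+$190 billion) = +$159.6 billion.
Expenditure multiplier = 1/(1 − c(1−t)) = 1/(1 − 0.84×0.81) = 1/0.3196 ≈ 3.129.
The transfer multiplier is c × k ≈ 2.628, so ΔY = k × (c·ΔTR) = (+$159.6 billion) / 0.3196 ≈ +$499 billion.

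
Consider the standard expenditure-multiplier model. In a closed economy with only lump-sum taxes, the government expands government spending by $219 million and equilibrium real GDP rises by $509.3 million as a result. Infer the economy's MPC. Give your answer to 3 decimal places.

Implied spending multiplier k = ΔY/ΔG = 509.3/219 ≈ 2.3256.
Since k = 1/(1 − MPC), MPC = 1 − 1/k = 1 − ΔG/ΔY = 1 − 219/509.3 ≈ 0.570.

0.570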